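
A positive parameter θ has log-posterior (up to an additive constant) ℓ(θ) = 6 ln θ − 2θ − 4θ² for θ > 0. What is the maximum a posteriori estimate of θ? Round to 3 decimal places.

θ̂_MAP = 0.750

ℓ'(θ) = 6/θ − 2 − 8θ. Setting this to zero and multiplying by θ: 8θ² + 2θ − 6 = 0.
θ = (−2 + √(2² + 4·8·6)) / (2·8) = (−2 + √196) / 16 = (−2 + 14)/16 = 3/4.
ℓ''(θ) = −6/θ² − 8 < 0, confirming a maximum.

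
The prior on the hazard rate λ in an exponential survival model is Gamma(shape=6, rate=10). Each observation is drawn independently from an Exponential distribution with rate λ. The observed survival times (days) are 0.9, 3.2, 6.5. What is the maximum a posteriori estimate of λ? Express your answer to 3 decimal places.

λ̂_MAP = 0.388

The Exponential(rate=λ) likelihood is ∝ λ^n e^(−λΣtᵢ). Here n = 3 and Σtᵢ = 0.9 + 3.2 + 6.5 = 10.6.
Posterior ∝ λ^5e^(−10λ) · λ^3e^(−10.6λ) = λ^8e^(−20.6λ), i.e. Gamma(9, 20.6).
Mode = (a−1)/b = 8/20.6 ≈ 0.388.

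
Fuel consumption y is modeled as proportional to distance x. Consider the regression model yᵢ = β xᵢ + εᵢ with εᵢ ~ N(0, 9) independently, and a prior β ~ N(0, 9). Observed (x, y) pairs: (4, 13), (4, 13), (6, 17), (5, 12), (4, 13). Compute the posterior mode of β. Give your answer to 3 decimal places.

β̂_MAP = 2.891

log p(β | y) = −Σ(yᵢ − βxᵢ)²/(2·9) − β²/(2·9) + const.
Setting the derivative to zero: Σxᵢ(yᵢ − βxᵢ)/9 − β/9 = 0, so β = Σxᵢyᵢ / (Σxᵢ² + σ²/τ²).
Σxᵢyᵢ = 4·13 + 4·13 + 6·17 + 5·12 + 4·13 = 318; Σxᵢ² = 109; σ²/τ² = 1.
β̂_MAP = 318 / (109 + 1) = 318/110 ≈ 2.891.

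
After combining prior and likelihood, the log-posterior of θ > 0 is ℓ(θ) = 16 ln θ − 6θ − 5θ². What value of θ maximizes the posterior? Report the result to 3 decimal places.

θ̂_MAP = 1.000

ℓ'(θ) = 16/θ − 6 − 10θ. Setting this to zero and multiplying by θ: 10θ² + 6θ − 16 = 0.
θ = (−6 + √(6² + 4·10·16)) / (2·10) = (−6 + √676) / 20 = (−6 + 26)/20 = 1.
ℓ''(θ) = −16/θ² − 10 < 0, confirming a maximum.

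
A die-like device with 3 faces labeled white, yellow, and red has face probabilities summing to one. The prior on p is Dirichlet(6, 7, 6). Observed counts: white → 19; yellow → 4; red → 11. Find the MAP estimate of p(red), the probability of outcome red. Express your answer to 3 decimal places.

MAP estimate of p(red) = 0.320

The posterior is Dirichlet(αᵢ + nᵢ) = Dirichlet(25, 11, 17).
For a Dirichlet(a₁,…,a_K) with all aᵢ > 1, the mode has j-th component (aⱼ − 1)/(Σaᵢ − K).
Here Σaᵢ = 53 and K = 3, so p(red) = (17 − 1)/(53 − 3) = 16/50 ≈ 0.320.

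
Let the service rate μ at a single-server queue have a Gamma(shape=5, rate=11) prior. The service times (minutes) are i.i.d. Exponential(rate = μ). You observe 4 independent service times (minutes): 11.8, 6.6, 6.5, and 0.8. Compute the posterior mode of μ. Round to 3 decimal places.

The Exponential(rate=μ) likelihood is ∝ μ^n e^(−μΣtᵢ). Here n = 4 and Σtᵢ = 11.8 + 6.6 + 6.5 + 0.8 = 25.7.
Posterior ∝ μ^4e^(−11μ) · μ^4e^(−25.7μ) = μ^8e^(−36.7μ), i.e. Gamma(9, 36.7).
Mode = (a−1)/b = 8/36.7 ≈ 0.218.

μ̂_MAP = 0.218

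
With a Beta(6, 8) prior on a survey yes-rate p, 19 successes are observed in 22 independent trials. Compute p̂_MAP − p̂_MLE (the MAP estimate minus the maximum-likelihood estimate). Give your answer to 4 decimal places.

Posterior is Beta(25, 11); MAP = (25−1)/(36−2) = 24/34 ≈ 0.70588.
MLE ignores the prior: p̂_MLE = k/n = 19/22 ≈ 0.86364.
Difference = 24/34 − 19/22 = -59/374 ≈ -0.1578.

MAP − MLE = -0.1578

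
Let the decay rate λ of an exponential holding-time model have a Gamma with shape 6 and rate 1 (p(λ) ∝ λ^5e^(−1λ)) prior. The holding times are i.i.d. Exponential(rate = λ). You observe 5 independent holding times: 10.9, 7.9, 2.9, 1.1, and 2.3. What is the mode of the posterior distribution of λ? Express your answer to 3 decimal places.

λ̂_MAP = 0.383

The Exponential(rate=λ) likelihood is ∝ λ^n e^(−λΣtᵢ). Here n = 5 and Σtᵢ = 10.9 + 7.9 + 2.9 + 1.1 + 2.3 = 25.1.
Posterior ∝ λ^5e^(−1λ) · λ^5e^(−25.1λ) = λ^10e^(−26.1λ), i.e. Gamma(11, 26.1).
Mode = (a−1)/b = 10/26.1 ≈ 0.383.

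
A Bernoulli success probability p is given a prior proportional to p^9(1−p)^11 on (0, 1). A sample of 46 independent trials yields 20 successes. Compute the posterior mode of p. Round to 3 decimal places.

p̂_MAP = 0.439

The prior density ∝ p^9(1−p)^11 is the kernel of Beta(10, 12).
Data: 20 successes in 46 trials. The binomial likelihood contributes p^20(1−p)^26, so the posterior is Beta(10+20, 12+26) = Beta(30, 38).
For Beta(a, b) with a, b > 1 the mode is (a−1)/(a+b−2) = 29/66 ≈ 0.439.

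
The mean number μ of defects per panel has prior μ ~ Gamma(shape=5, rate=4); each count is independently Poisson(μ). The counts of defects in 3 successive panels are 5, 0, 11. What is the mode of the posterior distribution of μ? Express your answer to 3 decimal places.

Σxᵢ = 5+0+11 = 16, with n = 3.
Posterior ∝ μ^4e^(−4μ) · μ^16e^(−3μ) = μ^20e^(−7μ), i.e. Gamma(shape=21, rate=7).
The mode of a Gamma(a, b) with a ≥ 1 (shape–rate) is (a−1)/b = 20/7 ≈ 2.857.

μ̂_MAP = 2.857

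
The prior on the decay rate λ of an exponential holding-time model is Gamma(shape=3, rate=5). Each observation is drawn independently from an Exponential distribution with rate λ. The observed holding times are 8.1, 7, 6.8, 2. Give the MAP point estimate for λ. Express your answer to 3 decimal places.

λ̂_MAP = 0.208

The Exponential(rate=λ) likelihood is ∝ λ^n e^(−λΣtᵢ). Here n = 4 and Σtᵢ = 8.1 + 7 + 6.8 + 2 = 23.9.
Posterior ∝ λ^2e^(−5λ) · λ^4e^(−23.9λ) = λ^6e^(−28.9λ), i.e. Gamma(7, 28.9).
Mode = (a−1)/b = 6/28.9 ≈ 0.208.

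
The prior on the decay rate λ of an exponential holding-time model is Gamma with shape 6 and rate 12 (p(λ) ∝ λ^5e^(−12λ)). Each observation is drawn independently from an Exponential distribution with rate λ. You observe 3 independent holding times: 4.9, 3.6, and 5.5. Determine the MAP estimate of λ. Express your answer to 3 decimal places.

The Exponential(rate=λ) likelihood is ∝ λ^n e^(−λΣtᵢ). Here n = 3 and Σtᵢ = 4.9 + 3.6 + 5.5 = 14.
Posterior ∝ λ^5e^(−12λ) · λ^3e^(−14λ) = λ^8e^(−26λ), i.e. Gamma(9, 26).
Mode = (a−1)/b = 8/26 ≈ 0.308.

λ̂_MAP = 0.308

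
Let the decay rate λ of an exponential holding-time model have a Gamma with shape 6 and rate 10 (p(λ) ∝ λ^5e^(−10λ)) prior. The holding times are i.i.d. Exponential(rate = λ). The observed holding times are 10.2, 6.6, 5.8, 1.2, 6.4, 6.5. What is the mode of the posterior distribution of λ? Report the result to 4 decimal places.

The Exponential(rate=λ) likelihood is ∝ λ^n e^(−λΣtᵢ). Here n = 6 and Σtᵢ = 10.2 + 6.6 + 5.8 + 1.2 + 6.4 + 6.5 = 36.7.
Posterior ∝ λ^5e^(−10λ) · λ^6e^(−36.7λ) = λ^11e^(−46.7λ), i.e. Gamma(12, 46.7).
Mode = (a−1)/b = 11/46.7 ≈ 0.2355.

λ̂_MAP = 0.2355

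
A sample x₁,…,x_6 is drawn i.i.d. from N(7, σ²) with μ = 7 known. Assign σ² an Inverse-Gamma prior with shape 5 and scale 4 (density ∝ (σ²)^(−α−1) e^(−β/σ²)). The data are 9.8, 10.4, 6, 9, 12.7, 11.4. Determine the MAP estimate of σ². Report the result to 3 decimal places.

σ̂²_MAP = 4.681

Sum of squared deviations about the known mean: SS = (9.8−7)² + (10.4−7)² + (6−7)² + (9−7)² + (12.7−7)² + (11.4−7)² = 76.25.
The Normal likelihood contributes (σ²)^(−n/2) exp(−SS/(2σ²)), so the posterior is Inverse-Gamma(α + n/2, β + SS/2) = Inverse-Gamma(8, 42.125).
The mode of Inverse-Gamma(a, b) is b/(a+1) = 42.125/9 ≈ 4.681.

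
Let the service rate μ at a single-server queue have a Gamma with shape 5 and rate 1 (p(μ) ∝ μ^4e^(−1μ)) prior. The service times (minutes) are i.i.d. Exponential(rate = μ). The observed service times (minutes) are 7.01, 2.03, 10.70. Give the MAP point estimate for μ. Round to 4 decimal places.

The Exponential(rate=μ) likelihood is ∝ μ^n e^(−μΣtᵢ). Here n = 3 and Σtᵢ = 7.01 + 2.03 + 10.70 = 19.74.
Posterior ∝ μ^4e^(−1μ) · μ^3e^(−19.74μ) = μ^7e^(−20.74μ), i.e. Gamma(8, 20.74).
Mode = (a−1)/b = 7/20.74 ≈ 0.3375.

μ̂_MAP = 0.3375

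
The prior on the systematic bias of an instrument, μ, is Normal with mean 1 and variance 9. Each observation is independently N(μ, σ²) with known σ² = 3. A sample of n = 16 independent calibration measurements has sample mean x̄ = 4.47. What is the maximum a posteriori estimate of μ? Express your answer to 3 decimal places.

μ̂_MAP = 4.399

n = 16, x̄ = 4.47.
For a Normal prior and Normal likelihood with known variance, the posterior is Normal; its mode equals its mean, the precision-weighted average.
Prior precision 1/σ₀² = 1/9; data precision n/σ² = 16/3.
μ̂ = ((1/9)·1 + (16/3)·4.47) / (1/9 + 16/3) = (5389/225)/(49/9) = 5389/1225 ≈ 4.399.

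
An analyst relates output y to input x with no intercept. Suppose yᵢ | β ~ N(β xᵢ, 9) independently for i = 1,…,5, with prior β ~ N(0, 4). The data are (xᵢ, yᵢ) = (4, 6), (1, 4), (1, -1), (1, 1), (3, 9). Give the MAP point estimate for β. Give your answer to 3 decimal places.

β̂_MAP = 1.818

log p(β | y) = −Σ(yᵢ − βxᵢ)²/(2·9) − β²/(2·4) + const.
Setting the derivative to zero: Σxᵢ(yᵢ − βxᵢ)/9 − β/4 = 0, so β = Σxᵢyᵢ / (Σxᵢ² + σ²/τ²).
Σxᵢyᵢ = 4·6 + 1·4 + 1·(-1) + 1·1 + 3·9 = 55; Σxᵢ² = 28; σ²/τ² = 2.25.
β̂_MAP = 55 / (28 + 2.25) = 55/30.25 ≈ 1.818.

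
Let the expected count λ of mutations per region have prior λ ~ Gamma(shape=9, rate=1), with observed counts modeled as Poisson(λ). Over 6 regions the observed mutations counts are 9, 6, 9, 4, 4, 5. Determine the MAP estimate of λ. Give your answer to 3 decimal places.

Σxᵢ = 9+6+9+4+4+5 = 37, with n = 6.
Posterior ∝ λ^8e^(−1λ) · λ^37e^(−6λ) = λ^45e^(−7λ), i.e. Gamma(shape=46, rate=7).
The mode of a Gamma(a, b) with a ≥ 1 (shape–rate) is (a−1)/b = 45/7 ≈ 6.429.

λ̂_MAP = 6.429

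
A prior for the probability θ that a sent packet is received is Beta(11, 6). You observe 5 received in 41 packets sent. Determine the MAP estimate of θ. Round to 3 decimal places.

Prior: Beta(11, 6).
Data: 5 successes in 41 trials. The binomial likelihood contributes θ^5(1−θ)^36, so the posterior is Beta(11+5, 6+36) = Beta(16, 42).
For Beta(a, b) with a, b > 1 the mode is (a−1)/(a+b−2) = 15/56 ≈ 0.268.

θ̂_MAP = 0.268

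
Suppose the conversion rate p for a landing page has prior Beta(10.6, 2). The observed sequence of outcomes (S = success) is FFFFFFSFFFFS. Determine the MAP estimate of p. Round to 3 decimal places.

Prior: Beta(10.6, 2).
Data: 2 successes in 12 trials (from the sequence). The binomial likelihood contributes p^2(1−p)^10, so the posterior is Beta(10.6+2, 2+10) = Beta(12.6, 12).
For Beta(a, b) with a, b > 1 the mode is (a−1)/(a+b−2) = 11.6/22.6 ≈ 0.513.

p̂_MAP = 0.513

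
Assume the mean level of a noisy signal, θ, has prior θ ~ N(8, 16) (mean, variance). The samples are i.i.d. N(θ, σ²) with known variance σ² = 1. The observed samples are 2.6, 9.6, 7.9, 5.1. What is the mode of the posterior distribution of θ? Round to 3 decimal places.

n = 4; x̄ = (2.6 + 9.6 + 7.9 + 5.1)/4 = 25.2/4 = 6.3.
For a Normal prior and Normal likelihood with known variance, the posterior is Normal; its mode equals its mean, the precision-weighted average.
Prior precision 1/σ₀² = 1/16 = 0.0625; data precision n/σ² = 4/1 = 4.
θ̂ = (0.0625·8 + 4·6.3) / (0.0625 + 4) = 25.7/4.0625 = 2056/325 ≈ 6.326.

θ̂_MAP = 6.326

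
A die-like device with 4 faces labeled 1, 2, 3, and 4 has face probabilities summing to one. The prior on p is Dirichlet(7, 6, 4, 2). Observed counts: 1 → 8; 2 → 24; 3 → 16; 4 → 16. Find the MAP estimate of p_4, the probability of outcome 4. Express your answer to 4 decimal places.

The posterior is Dirichlet(αᵢ + nᵢ) = Dirichlet(15, 30, 20, 18).
For a Dirichlet(a₁,…,a_K) with all aᵢ > 1, the mode has j-th component (aⱼ − 1)/(Σaᵢ − K).
Here Σaᵢ = 83 and K = 4, so p_4 = (18 − 1)/(83 − 4) = 17/79 ≈ 0.2152.

MAP estimate: 0.2152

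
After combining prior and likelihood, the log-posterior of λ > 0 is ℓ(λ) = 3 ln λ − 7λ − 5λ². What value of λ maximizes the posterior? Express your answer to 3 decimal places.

λ̂_MAP = 0.300

ℓ'(λ) = 3/λ − 7 − 10λ. Setting this to zero and multiplying by λ: 10λ² + 7λ − 3 = 0.
λ = (−7 + √(7² + 4·10·3)) / (2·10) = (−7 + √169) / 20 = (−7 + 13)/20 = 3/10.
ℓ''(λ) = −3/λ² − 10 < 0, confirming a maximum.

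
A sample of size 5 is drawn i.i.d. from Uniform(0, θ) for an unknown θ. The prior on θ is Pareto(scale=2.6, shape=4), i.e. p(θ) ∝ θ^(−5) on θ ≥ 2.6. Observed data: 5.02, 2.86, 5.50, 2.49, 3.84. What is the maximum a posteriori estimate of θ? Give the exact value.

θ̂_MAP = 5.50

The Uniform(0, θ) likelihood is θ^(−n) for θ ≥ max(xᵢ), zero otherwise. Here max(xᵢ) = 5.50.
Posterior ∝ θ^(−5) · θ^(−5) = θ^(−10) on θ ≥ max(2.6, 5.50) = 5.50.
This density is strictly decreasing in θ, so the posterior mode lies at the lower boundary of the support.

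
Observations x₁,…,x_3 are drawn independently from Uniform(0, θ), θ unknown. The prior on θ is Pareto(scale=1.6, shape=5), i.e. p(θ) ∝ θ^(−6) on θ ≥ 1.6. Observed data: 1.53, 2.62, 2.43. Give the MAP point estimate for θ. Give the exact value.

The Uniform(0, θ) likelihood is θ^(−n) for θ ≥ max(xᵢ), zero otherwise. Here max(xᵢ) = 2.62.
Posterior ∝ θ^(−6) · θ^(−3) = θ^(−9) on θ ≥ max(1.6, 2.62) = 2.62.
This density is strictly decreasing in θ, so the posterior mode lies at the lower boundary of the support.

θ̂_MAP = 2.62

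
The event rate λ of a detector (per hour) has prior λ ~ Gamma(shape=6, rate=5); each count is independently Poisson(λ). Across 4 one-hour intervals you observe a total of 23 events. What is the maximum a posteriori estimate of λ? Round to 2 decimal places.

λ̂_MAP = 3.11

Σxᵢ = 23, n = 4.
Posterior ∝ λ^5e^(−5λ) · λ^23e^(−4λ) = λ^28e^(−9λ), i.e. Gamma(shape=29, rate=9).
The mode of a Gamma(a, b) with a ≥ 1 (shape–rate) is (a−1)/b = 28/9 ≈ 3.11.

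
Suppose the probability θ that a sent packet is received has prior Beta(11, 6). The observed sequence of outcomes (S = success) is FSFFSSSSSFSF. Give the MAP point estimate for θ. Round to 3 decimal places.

θ̂_MAP = 0.630

Prior: Beta(11, 6).
Data: 7 successes in 12 trials (from the sequence). The binomial likelihood contributes θ^7(1−θ)^5, so the posterior is Beta(11+7, 6+5) = Beta(18, 11).
For Beta(a, b) with a, b > 1 the mode is (a−1)/(a+b−2) = 17/27 ≈ 0.630.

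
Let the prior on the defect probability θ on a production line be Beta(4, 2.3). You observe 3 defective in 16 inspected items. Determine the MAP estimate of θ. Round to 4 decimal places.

θ̂_MAP = 0.2956

Prior: Beta(4, 2.3).
Data: 3 successes in 16 trials. The binomial likelihood contributes θ^3(1−θ)^13, so the posterior is Beta(4+3, 2.3+13) = Beta(7, 15.3).
For Beta(a, b) with a, b > 1 the mode is (a−1)/(a+b−2) = 6/20.3 ≈ 0.2956.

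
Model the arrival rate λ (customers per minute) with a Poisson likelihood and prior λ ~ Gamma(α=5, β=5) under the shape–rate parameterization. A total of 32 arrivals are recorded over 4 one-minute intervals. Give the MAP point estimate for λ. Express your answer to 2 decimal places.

Σxᵢ = 32, n = 4.
Posterior ∝ λ^4e^(−5λ) · λ^32e^(−4λ) = λ^36e^(−9λ), i.e. Gamma(shape=37, rate=9).
The mode of a Gamma(a, b) with a ≥ 1 (shape–rate) is (a−1)/b = 36/9 ≈ 4.00.

λ̂_MAP = 4.00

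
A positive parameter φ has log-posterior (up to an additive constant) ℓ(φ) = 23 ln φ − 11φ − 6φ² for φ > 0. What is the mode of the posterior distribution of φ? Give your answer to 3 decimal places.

ℓ'(φ) = 23/φ − 11 − 12φ. Setting this to zero and multiplying by φ: 12φ² + 11φ − 23 = 0.
φ = (−11 + √(11² + 4·12·23)) / (2·12) = (−11 + √1225) / 24 = (−11 + 35)/24 = 1.
ℓ''(φ) = −23/φ² − 12 < 0, confirming a maximum.

φ̂_MAP = 1.000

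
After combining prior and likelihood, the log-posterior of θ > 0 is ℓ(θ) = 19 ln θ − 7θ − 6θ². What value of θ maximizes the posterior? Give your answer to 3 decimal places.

ℓ'(θ) = 19/θ − 7 − 12θ. Setting this to zero and multiplying by θ: 12θ² + 7θ − 19 = 0.
θ = (−7 + √(7² + 4·12·19)) / (2·12) = (−7 + √961) / 24 = (−7 + 31)/24 = 1.
ℓ''(θ) = −19/θ² − 12 < 0, confirming a maximum.

θ̂_MAP = 1.000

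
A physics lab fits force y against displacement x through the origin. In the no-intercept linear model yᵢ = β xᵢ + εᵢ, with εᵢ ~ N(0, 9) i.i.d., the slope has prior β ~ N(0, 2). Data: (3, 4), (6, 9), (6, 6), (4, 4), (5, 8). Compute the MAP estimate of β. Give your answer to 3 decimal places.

log p(β | y) = −Σ(yᵢ − βxᵢ)²/(2·9) − β²/(2·2) + const.
Setting the derivative to zero: Σxᵢ(yᵢ − βxᵢ)/9 − β/2 = 0, so β = Σxᵢyᵢ / (Σxᵢ² + σ²/τ²).
Σxᵢyᵢ = 3·4 + 6·9 + 6·6 + 4·4 + 5·8 = 158; Σxᵢ² = 122; σ²/τ² = 4.5.
β̂_MAP = 158 / (122 + 4.5) = 158/126.5 ≈ 1.249.

β̂_MAP = 1.249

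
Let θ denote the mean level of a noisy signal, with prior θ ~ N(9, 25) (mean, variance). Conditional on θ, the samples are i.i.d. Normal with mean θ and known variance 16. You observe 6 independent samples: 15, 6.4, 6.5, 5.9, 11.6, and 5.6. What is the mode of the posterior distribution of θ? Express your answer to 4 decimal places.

n = 6; x̄ = (15 + 6.4 + 6.5 + 5.9 + 11.6 + 5.6)/6 = 51/6 = 8.5.
For a Normal prior and Normal likelihood with known variance, the posterior is Normal; its mode equals its mean, the precision-weighted average.
Prior precision 1/σ₀² = 1/25 = 0.04; data precision n/σ² = 6/16 = 0.375.
θ̂ = (0.04·9 + 0.375·8.5) / (0.04 + 0.375) = 3.5475/0.415 = 1419/166 ≈ 8.5482.

θ̂_MAP = 8.5482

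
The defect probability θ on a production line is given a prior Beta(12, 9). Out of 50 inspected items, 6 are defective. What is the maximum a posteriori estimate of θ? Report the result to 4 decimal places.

Prior: Beta(12, 9).
Data: 6 successes in 50 trials. The binomial likelihood contributes θ^6(1−θ)^44, so the posterior is Beta(12+6, 9+44) = Beta(18, 53).
For Beta(a, b) with a, b > 1 the mode is (a−1)/(a+b−2) = 17/69 ≈ 0.2464.

θ̂_MAP = 0.2464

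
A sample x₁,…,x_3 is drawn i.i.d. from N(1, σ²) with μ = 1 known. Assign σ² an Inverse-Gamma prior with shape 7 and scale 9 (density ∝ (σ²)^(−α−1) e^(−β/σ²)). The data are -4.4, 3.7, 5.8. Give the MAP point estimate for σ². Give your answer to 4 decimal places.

Sum of squared deviations about the known mean: SS = (-4.4−1)² + (3.7−1)² + (5.8−1)² = 59.49.
The Normal likelihood contributes (σ²)^(−n/2) exp(−SS/(2σ²)), so the posterior is Inverse-Gamma(α + n/2, β + SS/2) = Inverse-Gamma(8.5, 38.745).
The mode of Inverse-Gamma(a, b) is b/(a+1) = 38.745/9.5 ≈ 4.0784.

σ̂²_MAP = 4.0784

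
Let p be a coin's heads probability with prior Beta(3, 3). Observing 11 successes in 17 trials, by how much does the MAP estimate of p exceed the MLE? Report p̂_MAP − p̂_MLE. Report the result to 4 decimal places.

Posterior is Beta(14, 9); MAP = (14−1)/(23−2) = 13/21 ≈ 0.61905.
MLE ignores the prior: p̂_MLE = k/n = 11/17 ≈ 0.64706.
Difference = 13/21 − 11/17 = -10/357 ≈ -0.0280.

MAP − MLE = -0.0280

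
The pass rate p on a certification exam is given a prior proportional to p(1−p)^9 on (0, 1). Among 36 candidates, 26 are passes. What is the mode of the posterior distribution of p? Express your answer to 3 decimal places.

The prior density ∝ p(1−p)^9 is the kernel of Beta(2, 10).
Data: 26 successes in 36 trials. The binomial likelihood contributes p^26(1−p)^10, so the posterior is Beta(2+26, 10+10) = Beta(28, 20).
For Beta(a, b) with a, b > 1 the mode is (a−1)/(a+b−2) = 27/46 ≈ 0.587.

p̂_MAP = 0.587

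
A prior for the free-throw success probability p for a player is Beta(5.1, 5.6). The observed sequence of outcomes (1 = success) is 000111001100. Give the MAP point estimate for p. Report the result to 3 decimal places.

p̂_MAP = 0.440

Prior: Beta(5.1, 5.6).
Data: 5 successes in 12 trials (from the sequence). The binomial likelihood contributes p^5(1−p)^7, so the posterior is Beta(5.1+5, 5.6+7) = Beta(10.1, 12.6).
For Beta(a, b) with a, b > 1 the mode is (a−1)/(a+b−2) = 9.1/20.7 ≈ 0.440.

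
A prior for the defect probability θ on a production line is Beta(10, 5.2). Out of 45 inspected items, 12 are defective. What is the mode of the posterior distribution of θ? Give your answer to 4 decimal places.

θ̂_MAP = 0.3608

Prior: Beta(10, 5.2).
Data: 12 successes in 45 trials. The binomial likelihood contributes θ^12(1−θ)^33, so the posterior is Beta(10+12, 5.2+33) = Beta(22, 38.2).
For Beta(a, b) with a, b > 1 the mode is (a−1)/(a+b−2) = 21/58.2 ≈ 0.3608.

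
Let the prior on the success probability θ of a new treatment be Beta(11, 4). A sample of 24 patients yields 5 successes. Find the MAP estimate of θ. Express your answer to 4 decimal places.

θ̂_MAP = 0.4054

Prior: Beta(11, 4).
Data: 5 successes in 24 trials. The binomial likelihood contributes θ^5(1−θ)^19, so the posterior is Beta(11+5, 4+19) = Beta(16, 23).
For Beta(a, b) with a, b > 1 the mode is (a−1)/(a+b−2) = 15/37 ≈ 0.4054.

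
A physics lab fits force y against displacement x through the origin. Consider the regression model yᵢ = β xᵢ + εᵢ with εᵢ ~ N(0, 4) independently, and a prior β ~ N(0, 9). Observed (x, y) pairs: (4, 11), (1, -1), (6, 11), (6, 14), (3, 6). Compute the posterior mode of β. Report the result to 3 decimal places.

log p(β | y) = −Σ(yᵢ − βxᵢ)²/(2·4) − β²/(2·9) + const.
Setting the derivative to zero: Σxᵢ(yᵢ − βxᵢ)/4 − β/9 = 0, so β = Σxᵢyᵢ / (Σxᵢ² + σ²/τ²).
Σxᵢyᵢ = 4·11 + 1·(-1) + 6·11 + 6·14 + 3·6 = 211; Σxᵢ² = 98; σ²/τ² = 4/9.
β̂_MAP = 211 / (98 + 4/9) = 211/(886/9) = 1899/886 ≈ 2.143.

β̂_MAP = 2.143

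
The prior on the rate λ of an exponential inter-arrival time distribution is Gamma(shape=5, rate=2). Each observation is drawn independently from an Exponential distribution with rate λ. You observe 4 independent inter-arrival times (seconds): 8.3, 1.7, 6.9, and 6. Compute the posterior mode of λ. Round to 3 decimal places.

The Exponential(rate=λ) likelihood is ∝ λ^n e^(−λΣtᵢ). Here n = 4 and Σtᵢ = 8.3 + 1.7 + 6.9 + 6 = 22.9.
Posterior ∝ λ^4e^(−2λ) · λ^4e^(−22.9λ) = λ^8e^(−24.9λ), i.e. Gamma(9, 24.9).
Mode = (a−1)/b = 8/24.9 ≈ 0.321.

λ̂_MAP = 0.321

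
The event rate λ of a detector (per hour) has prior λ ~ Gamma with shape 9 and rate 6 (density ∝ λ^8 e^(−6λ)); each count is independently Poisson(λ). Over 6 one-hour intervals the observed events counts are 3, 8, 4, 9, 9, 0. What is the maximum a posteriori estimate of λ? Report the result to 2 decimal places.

Σxᵢ = 3+8+4+9+9+0 = 33, with n = 6.
Posterior ∝ λ^8e^(−6λ) · λ^33e^(−6λ) = λ^41e^(−12λ), i.e. Gamma(shape=42, rate=12).
The mode of a Gamma(a, b) with a ≥ 1 (shape–rate) is (a−1)/b = 41/12 ≈ 3.42.

λ̂_MAP = 3.42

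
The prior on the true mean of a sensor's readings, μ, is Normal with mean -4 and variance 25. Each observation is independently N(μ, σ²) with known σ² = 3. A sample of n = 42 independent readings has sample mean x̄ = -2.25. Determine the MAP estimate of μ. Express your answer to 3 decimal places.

μ̂_MAP = -2.255

n = 42, x̄ = -2.25.
For a Normal prior and Normal likelihood with known variance, the posterior is Normal; its mode equals its mean, the precision-weighted average.
Prior precision 1/σ₀² = 1/25 = 0.04; data precision n/σ² = 42/3 = 14.
μ̂ = (0.04·(-4) + 14·(-2.25)) / (0.04 + 14) = (-31.66)/14.04 = -1583/702 ≈ -2.255.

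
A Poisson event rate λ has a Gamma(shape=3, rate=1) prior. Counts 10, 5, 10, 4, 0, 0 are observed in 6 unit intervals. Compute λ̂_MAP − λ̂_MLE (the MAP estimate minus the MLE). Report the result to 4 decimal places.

MAP − MLE = -0.4048

Σxᵢ = 29. Posterior is Gamma(32, 7); MAP = (32−1)/7 = 31/7 ≈ 4.42857.
MLE = x̄ = 29/6 ≈ 4.83333.
Difference = 31/7 − 29/6 = -17/42 ≈ -0.4048.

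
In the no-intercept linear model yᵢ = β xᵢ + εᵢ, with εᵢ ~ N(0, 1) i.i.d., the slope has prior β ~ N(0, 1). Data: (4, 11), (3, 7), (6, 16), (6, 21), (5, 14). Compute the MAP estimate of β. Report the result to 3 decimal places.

β̂_MAP = 2.902

log p(β | y) = −Σ(yᵢ − βxᵢ)²/(2·1) − β²/(2·1) + const.
Setting the derivative to zero: Σxᵢ(yᵢ − βxᵢ)/1 − β/1 = 0, so β = Σxᵢyᵢ / (Σxᵢ² + σ²/τ²).
Σxᵢyᵢ = 4·11 + 3·7 + 6·16 + 6·21 + 5·14 = 357; Σxᵢ² = 122; σ²/τ² = 1.
β̂_MAP = 357 / (122 + 1) = 357/123 ≈ 2.902.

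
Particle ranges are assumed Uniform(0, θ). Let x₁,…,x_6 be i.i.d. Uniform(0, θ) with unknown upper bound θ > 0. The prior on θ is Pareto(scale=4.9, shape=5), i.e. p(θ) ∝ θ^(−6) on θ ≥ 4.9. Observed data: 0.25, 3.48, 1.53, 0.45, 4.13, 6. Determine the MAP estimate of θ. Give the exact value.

θ̂_MAP = 6

The Uniform(0, θ) likelihood is θ^(−n) for θ ≥ max(xᵢ), zero otherwise. Here max(xᵢ) = 6.
Posterior ∝ θ^(−6) · θ^(−6) = θ^(−12) on θ ≥ max(4.9, 6) = 6.
This density is strictly decreasing in θ, so the posterior mode lies at the lower boundary of the support.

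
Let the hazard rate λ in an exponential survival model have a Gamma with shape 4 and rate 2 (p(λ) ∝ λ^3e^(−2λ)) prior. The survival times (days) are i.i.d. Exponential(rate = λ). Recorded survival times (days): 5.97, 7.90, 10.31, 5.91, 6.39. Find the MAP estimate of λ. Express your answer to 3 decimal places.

The Exponential(rate=λ) likelihood is ∝ λ^n e^(−λΣtᵢ). Here n = 5 and Σtᵢ = 5.97 + 7.90 + 10.31 + 5.91 + 6.39 = 36.48.
Posterior ∝ λ^3e^(−2λ) · λ^5e^(−36.48λ) = λ^8e^(−38.48λ), i.e. Gamma(9, 38.48).
Mode = (a−1)/b = 8/38.48 ≈ 0.208.

λ̂_MAP = 0.208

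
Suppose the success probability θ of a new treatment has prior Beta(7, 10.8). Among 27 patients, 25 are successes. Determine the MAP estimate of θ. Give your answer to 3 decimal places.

θ̂_MAP = 0.724

Prior: Beta(7, 10.8).
Data: 25 successes in 27 trials. The binomial likelihood contributes θ^25(1−θ)^2, so the posterior is Beta(7+25, 10.8+2) = Beta(32, 12.8).
For Beta(a, b) with a, b > 1 the mode is (a−1)/(a+b−2) = 31/42.8 ≈ 0.724.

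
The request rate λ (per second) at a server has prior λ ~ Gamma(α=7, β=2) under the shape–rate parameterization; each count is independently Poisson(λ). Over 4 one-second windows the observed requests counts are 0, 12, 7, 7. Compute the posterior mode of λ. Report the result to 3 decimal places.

λ̂_MAP = 5.333

Σxᵢ = 0+12+7+7 = 26, with n = 4.
Posterior ∝ λ^6e^(−2λ) · λ^26e^(−4λ) = λ^32e^(−6λ), i.e. Gamma(shape=33, rate=6).
The mode of a Gamma(a, b) with a ≥ 1 (shape–rate) is (a−1)/b = 32/6 ≈ 5.333.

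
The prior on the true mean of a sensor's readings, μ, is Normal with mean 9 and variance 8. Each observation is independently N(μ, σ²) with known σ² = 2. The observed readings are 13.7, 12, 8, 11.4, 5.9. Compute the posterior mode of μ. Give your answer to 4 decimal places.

n = 5; x̄ = (13.7 + 12 + 8 + 11.4 + 5.9)/5 = 51/5 = 10.2.
For a Normal prior and Normal likelihood with known variance, the posterior is Normal; its mode equals its mean, the precision-weighted average.
Prior precision 1/σ₀² = 1/8 = 0.125; data precision n/σ² = 5/2 = 2.5.
μ̂ = (0.125·9 + 2.5·10.2) / (0.125 + 2.5) = 26.625/2.625 = 71/7 ≈ 10.1429.

μ̂_MAP = 10.1429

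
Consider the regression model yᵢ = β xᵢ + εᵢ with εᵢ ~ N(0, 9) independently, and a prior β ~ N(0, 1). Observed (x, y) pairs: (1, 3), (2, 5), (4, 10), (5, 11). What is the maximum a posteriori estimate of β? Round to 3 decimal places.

log p(β | y) = −Σ(yᵢ − βxᵢ)²/(2·9) − β²/(2·1) + const.
Setting the derivative to zero: Σxᵢ(yᵢ − βxᵢ)/9 − β/1 = 0, so β = Σxᵢyᵢ / (Σxᵢ² + σ²/τ²).
Σxᵢyᵢ = 1·3 + 2·5 + 4·10 + 5·11 = 108; Σxᵢ² = 46; σ²/τ² = 9.
β̂_MAP = 108 / (46 + 9) = 108/55 ≈ 1.964.

β̂_MAP = 1.964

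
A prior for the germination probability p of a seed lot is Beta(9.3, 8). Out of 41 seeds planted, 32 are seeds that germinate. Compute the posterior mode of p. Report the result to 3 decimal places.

p̂_MAP = 0.716

Prior: Beta(9.3, 8).
Data: 32 successes in 41 trials. The binomial likelihood contributes p^32(1−p)^9, so the posterior is Beta(9.3+32, 8+9) = Beta(41.3, 17).
For Beta(a, b) with a, b > 1 the mode is (a−1)/(a+b−2) = 40.3/56.3 ≈ 0.716.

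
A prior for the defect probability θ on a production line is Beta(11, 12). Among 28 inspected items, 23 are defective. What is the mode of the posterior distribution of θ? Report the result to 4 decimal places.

θ̂_MAP = 0.6735

Prior: Beta(11, 12).
Data: 23 successes in 28 trials. The binomial likelihood contributes θ^23(1−θ)^5, so the posterior is Beta(11+23, 12+5) = Beta(34, 17).
For Beta(a, b) with a, b > 1 the mode is (a−1)/(a+b−2) = 33/49 ≈ 0.6735.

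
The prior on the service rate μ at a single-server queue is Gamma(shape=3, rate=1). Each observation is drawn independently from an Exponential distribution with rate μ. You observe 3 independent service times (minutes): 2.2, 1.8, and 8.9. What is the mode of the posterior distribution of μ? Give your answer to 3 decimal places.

The Exponential(rate=μ) likelihood is ∝ μ^n e^(−μΣtᵢ). Here n = 3 and Σtᵢ = 2.2 + 1.8 + 8.9 = 12.9.
Posterior ∝ μ^2e^(−1μ) · μ^3e^(−12.9μ) = μ^5e^(−13.9μ), i.e. Gamma(6, 13.9).
Mode = (a−1)/b = 5/13.9 ≈ 0.360.

μ̂_MAP = 0.360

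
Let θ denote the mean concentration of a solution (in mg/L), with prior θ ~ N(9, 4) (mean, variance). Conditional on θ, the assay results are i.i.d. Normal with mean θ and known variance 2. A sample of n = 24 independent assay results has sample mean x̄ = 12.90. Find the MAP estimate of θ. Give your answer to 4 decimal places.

θ̂_MAP = 12.8204

n = 24, x̄ = 12.90.
For a Normal prior and Normal likelihood with known variance, the posterior is Normal; its mode equals its mean, the precision-weighted average.
Prior precision 1/σ₀² = 1/4 = 0.25; data precision n/σ² = 24/2 = 12.
θ̂ = (0.25·9 + 12·12.9) / (0.25 + 12) = 157.05/12.25 = 3141/245 ≈ 12.8204.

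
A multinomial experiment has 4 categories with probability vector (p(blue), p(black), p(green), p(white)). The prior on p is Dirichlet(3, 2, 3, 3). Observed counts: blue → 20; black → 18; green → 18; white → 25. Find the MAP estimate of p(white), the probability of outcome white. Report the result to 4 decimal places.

The posterior is Dirichlet(αᵢ + nᵢ) = Dirichlet(23, 20, 21, 28).
For a Dirichlet(a₁,…,a_K) with all aᵢ > 1, the mode has j-th component (aⱼ − 1)/(Σaᵢ − K).
Here Σaᵢ = 92 and K = 4, so p(white) = (28 − 1)/(92 − 4) = 27/88 ≈ 0.3068.

MAP estimate of p(white) = 0.3068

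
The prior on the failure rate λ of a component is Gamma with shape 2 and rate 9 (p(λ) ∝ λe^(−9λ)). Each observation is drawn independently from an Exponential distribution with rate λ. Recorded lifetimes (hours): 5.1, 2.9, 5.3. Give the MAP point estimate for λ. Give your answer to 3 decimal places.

λ̂_MAP = 0.179

The Exponential(rate=λ) likelihood is ∝ λ^n e^(−λΣtᵢ). Here n = 3 and Σtᵢ = 5.1 + 2.9 + 5.3 = 13.3.
Posterior ∝ λe^(−9λ) · λ^3e^(−13.3λ) = λ^4e^(−22.3λ), i.e. Gamma(5, 22.3).
Mode = (a−1)/b = 4/22.3 ≈ 0.179.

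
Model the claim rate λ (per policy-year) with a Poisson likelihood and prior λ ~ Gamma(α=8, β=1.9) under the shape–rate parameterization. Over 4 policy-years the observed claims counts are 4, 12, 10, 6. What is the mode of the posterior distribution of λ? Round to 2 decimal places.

λ̂_MAP = 6.61

Σxᵢ = 4+12+10+6 = 32, with n = 4.
Posterior ∝ λ^7e^(−1.9λ) · λ^32e^(−4λ) = λ^39e^(−5.9λ), i.e. Gamma(shape=40, rate=5.9).
The mode of a Gamma(a, b) with a ≥ 1 (shape–rate) is (a−1)/b = 39/5.9 ≈ 6.61.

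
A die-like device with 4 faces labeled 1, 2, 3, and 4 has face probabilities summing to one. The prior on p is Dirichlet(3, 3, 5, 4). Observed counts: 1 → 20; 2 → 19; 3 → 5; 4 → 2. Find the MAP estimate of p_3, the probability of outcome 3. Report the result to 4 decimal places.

MAP estimate: 0.1579

The posterior is Dirichlet(αᵢ + nᵢ) = Dirichlet(23, 22, 10, 6).
For a Dirichlet(a₁,…,a_K) with all aᵢ > 1, the mode has j-th component (aⱼ − 1)/(Σaᵢ − K).
Here Σaᵢ = 61 and K = 4, so p_3 = (10 − 1)/(61 − 4) = 9/57 ≈ 0.1579.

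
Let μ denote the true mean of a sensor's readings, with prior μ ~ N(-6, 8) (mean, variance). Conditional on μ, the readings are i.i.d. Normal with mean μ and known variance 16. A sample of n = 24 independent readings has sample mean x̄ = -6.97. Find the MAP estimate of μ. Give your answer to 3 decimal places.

μ̂_MAP = -6.895

n = 24, x̄ = -6.97.
For a Normal prior and Normal likelihood with known variance, the posterior is Normal; its mode equals its mean, the precision-weighted average.
Prior precision 1/σ₀² = 1/8 = 0.125; data precision n/σ² = 24/16 = 1.5.
μ̂ = (0.125·(-6) + 1.5·(-6.97)) / (0.125 + 1.5) = (-11.205)/1.625 = -2241/325 ≈ -6.895.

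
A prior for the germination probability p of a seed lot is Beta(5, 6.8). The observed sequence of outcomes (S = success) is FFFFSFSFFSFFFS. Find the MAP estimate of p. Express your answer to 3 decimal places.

Prior: Beta(5, 6.8).
Data: 4 successes in 14 trials (from the sequence). The binomial likelihood contributes p^4(1−p)^10, so the posterior is Beta(5+4, 6.8+10) = Beta(9, 16.8).
For Beta(a, b) with a, b > 1 the mode is (a−1)/(a+b−2) = 8/23.8 ≈ 0.336.

p̂_MAP = 0.336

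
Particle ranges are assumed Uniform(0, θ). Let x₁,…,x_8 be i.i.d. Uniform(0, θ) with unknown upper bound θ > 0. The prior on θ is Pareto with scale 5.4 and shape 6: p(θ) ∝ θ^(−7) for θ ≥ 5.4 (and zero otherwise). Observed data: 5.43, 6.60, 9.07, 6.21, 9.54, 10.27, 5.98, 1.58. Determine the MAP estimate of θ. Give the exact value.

θ̂_MAP = 10.27

The Uniform(0, θ) likelihood is θ^(−n) for θ ≥ max(xᵢ), zero otherwise. Here max(xᵢ) = 10.27.
Posterior ∝ θ^(−7) · θ^(−8) = θ^(−15) on θ ≥ max(5.4, 10.27) = 10.27.
This density is strictly decreasing in θ, so the posterior mode lies at the lower boundary of the support.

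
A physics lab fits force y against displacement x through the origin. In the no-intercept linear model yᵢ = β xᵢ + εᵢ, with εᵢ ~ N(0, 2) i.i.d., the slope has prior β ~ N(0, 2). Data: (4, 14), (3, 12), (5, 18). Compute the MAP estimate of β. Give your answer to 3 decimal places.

log p(β | y) = −Σ(yᵢ − βxᵢ)²/(2·2) − β²/(2·2) + const.
Setting the derivative to zero: Σxᵢ(yᵢ − βxᵢ)/2 − β/2 = 0, so β = Σxᵢyᵢ / (Σxᵢ² + σ²/τ²).
Σxᵢyᵢ = 4·14 + 3·12 + 5·18 = 182; Σxᵢ² = 50; σ²/τ² = 1.
β̂_MAP = 182 / (50 + 1) = 182/51 ≈ 3.569.

β̂_MAP = 3.569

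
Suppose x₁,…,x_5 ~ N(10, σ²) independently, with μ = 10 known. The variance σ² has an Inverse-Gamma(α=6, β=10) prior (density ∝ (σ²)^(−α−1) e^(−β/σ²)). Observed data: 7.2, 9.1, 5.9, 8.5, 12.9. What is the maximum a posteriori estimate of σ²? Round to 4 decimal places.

Sum of squared deviations about the known mean: SS = (7.2−10)² + (9.1−10)² + (5.9−10)² + (8.5−10)² + (12.9−10)² = 36.12.
The Normal likelihood contributes (σ²)^(−n/2) exp(−SS/(2σ²)), so the posterior is Inverse-Gamma(α + n/2, β + SS/2) = Inverse-Gamma(8.5, 28.06).
The mode of Inverse-Gamma(a, b) is b/(a+1) = 28.06/9.5 ≈ 2.9537.

σ̂²_MAP = 2.9537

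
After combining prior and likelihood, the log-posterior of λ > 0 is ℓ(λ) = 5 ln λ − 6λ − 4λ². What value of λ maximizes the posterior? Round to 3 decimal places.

ℓ'(λ) = 5/λ − 6 − 8λ. Setting this to zero and multiplying by λ: 8λ² + 6λ − 5 = 0.
λ = (−6 + √(6² + 4·8·5)) / (2·8) = (−6 + √196) / 16 = (−6 + 14)/16 = 1/2.
ℓ''(λ) = −5/λ² − 8 < 0, confirming a maximum.

λ̂_MAP = 0.500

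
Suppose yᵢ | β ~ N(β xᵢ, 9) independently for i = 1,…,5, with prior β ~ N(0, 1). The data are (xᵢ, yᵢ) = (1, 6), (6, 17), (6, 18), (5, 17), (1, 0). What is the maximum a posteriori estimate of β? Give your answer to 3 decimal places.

log p(β | y) = −Σ(yᵢ − βxᵢ)²/(2·9) − β²/(2·1) + const.
Setting the derivative to zero: Σxᵢ(yᵢ − βxᵢ)/9 − β/1 = 0, so β = Σxᵢyᵢ / (Σxᵢ² + σ²/τ²).
Σxᵢyᵢ = 1·6 + 6·17 + 6·18 + 5·17 + 1·0 = 301; Σxᵢ² = 99; σ²/τ² = 9.
β̂_MAP = 301 / (99 + 9) = 301/108 ≈ 2.787.

β̂_MAP = 2.787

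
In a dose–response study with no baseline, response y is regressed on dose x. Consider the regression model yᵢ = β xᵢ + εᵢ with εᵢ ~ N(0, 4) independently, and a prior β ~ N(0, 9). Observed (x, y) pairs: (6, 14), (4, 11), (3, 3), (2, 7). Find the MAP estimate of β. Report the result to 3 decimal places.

log p(β | y) = −Σ(yᵢ − βxᵢ)²/(2·4) − β²/(2·9) + const.
Setting the derivative to zero: Σxᵢ(yᵢ − βxᵢ)/4 − β/9 = 0, so β = Σxᵢyᵢ / (Σxᵢ² + σ²/τ²).
Σxᵢyᵢ = 6·14 + 4·11 + 3·3 + 2·7 = 151; Σxᵢ² = 65; σ²/τ² = 4/9.
β̂_MAP = 151 / (65 + 4/9) = 151/(589/9) = 1359/589 ≈ 2.307.

β̂_MAP = 2.307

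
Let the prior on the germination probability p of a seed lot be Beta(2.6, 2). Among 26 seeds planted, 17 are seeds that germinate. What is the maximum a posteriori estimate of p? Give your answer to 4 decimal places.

p̂_MAP = 0.6503

Prior: Beta(2.6, 2).
Data: 17 successes in 26 trials. The binomial likelihood contributes p^17(1−p)^9, so the posterior is Beta(2.6+17, 2+9) = Beta(19.6, 11).
For Beta(a, b) with a, b > 1 the mode is (a−1)/(a+b−2) = 18.6/28.6 ≈ 0.6503.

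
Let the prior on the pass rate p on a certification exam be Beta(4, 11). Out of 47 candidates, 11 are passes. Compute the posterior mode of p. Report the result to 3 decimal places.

p̂_MAP = 0.233

Prior: Beta(4, 11).
Data: 11 successes in 47 trials. The binomial likelihood contributes p^11(1−p)^36, so the posterior is Beta(4+11, 11+36) = Beta(15, 47).
For Beta(a, b) with a, b > 1 the mode is (a−1)/(a+b−2) = 14/60 ≈ 0.233.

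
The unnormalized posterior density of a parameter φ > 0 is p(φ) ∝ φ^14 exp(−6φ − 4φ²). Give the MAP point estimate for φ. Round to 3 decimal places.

ℓ'(φ) = 14/φ − 6 − 8φ. Setting this to zero and multiplying by φ: 8φ² + 6φ − 14 = 0.
φ = (−6 + √(6² + 4·8·14)) / (2·8) = (−6 + √484) / 16 = (−6 + 22)/16 = 1.
ℓ''(φ) = −14/φ² − 8 < 0, confirming a maximum.

φ̂_MAP = 1.000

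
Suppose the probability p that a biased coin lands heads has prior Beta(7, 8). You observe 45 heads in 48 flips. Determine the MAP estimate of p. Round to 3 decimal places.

Prior: Beta(7, 8).
Data: 45 successes in 48 trials. The binomial likelihood contributes p^45(1−p)^3, so the posterior is Beta(7+45, 8+3) = Beta(52, 11).
For Beta(a, b) with a, b > 1 the mode is (a−1)/(a+b−2) = 51/61 ≈ 0.836.

p̂_MAP = 0.836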